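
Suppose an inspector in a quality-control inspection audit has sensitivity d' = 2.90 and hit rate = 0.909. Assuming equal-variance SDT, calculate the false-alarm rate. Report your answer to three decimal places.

z(hit rate) = z(0.909) = 1.3346
z(FA) = z(H) − d' = 1.3346 − 2.90 = -1.5654
false-alarm rate = Φ(-1.5654) = 0.0587

false-alarm rate = 0.059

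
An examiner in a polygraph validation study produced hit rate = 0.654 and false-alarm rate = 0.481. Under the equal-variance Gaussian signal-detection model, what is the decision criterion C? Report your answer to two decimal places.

C = -0.17

z(H) = 0.396
z(FA) = -0.048
c = −½·[z(H) + z(FA)] = −0.5 × (0.396 + (-0.048)) = -0.174
c < 0: the examiner has a liberal response bias.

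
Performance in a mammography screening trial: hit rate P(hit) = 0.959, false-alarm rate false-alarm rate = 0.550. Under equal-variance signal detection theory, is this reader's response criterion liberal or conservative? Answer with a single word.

z(H) = 1.739, z(FA) = 0.126
c = −½·(z(H) + z(FA)) = -0.9325
c < 0 → liberal criterion (biased toward responding “yes”).

liberal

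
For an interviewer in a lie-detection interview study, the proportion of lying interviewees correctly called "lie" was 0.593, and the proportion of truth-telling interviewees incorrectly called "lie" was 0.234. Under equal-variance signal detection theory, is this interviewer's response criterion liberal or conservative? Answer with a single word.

z(H) = 0.235, z(FA) = -0.726
c = −½·(z(H) + z(FA)) = 0.2455
c > 0 → conservative criterion (biased toward responding “no”).

conservative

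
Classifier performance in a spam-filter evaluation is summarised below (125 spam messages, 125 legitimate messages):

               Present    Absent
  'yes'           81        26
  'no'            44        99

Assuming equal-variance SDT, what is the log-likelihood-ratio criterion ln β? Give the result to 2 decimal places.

H = 81/125 = 0.6480
FA = 26/125 = 0.2080
z(0.6480) = 0.380, z(0.2080) = -0.813
ln β = −½·[z(H)² − z(FA)²] = −0.5 × (0.144 − 0.661) = 0.2585

ln β = 0.26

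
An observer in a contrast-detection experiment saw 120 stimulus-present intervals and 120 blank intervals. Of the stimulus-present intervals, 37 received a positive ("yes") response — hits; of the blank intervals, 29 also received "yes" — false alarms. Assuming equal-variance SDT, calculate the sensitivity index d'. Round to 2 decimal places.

H = 37/120 = 0.3083
FA = 29/120 = 0.2417
z(0.3083) = -0.501, z(0.2417) = -0.701
d' = z(H) − z(FA) = -0.501 − (-0.701) = 0.200

d' = 0.20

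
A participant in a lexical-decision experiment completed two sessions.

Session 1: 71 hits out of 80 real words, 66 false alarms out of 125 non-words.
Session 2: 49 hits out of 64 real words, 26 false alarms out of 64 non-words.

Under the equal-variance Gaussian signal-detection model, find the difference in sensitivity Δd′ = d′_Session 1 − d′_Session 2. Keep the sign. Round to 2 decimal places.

Δd′ = 0.18

Session 1: z(0.8875) = 1.213, z(0.5280) = 0.070, d' = 1.143
Session 2: z(0.7656) = 0.724, z(0.4062) = -0.237, d' = 0.961
Δd' = d'_Session 1 − d'_Session 2 = 1.143 − 0.961 = 0.182
Session 1 has the higher sensitivity.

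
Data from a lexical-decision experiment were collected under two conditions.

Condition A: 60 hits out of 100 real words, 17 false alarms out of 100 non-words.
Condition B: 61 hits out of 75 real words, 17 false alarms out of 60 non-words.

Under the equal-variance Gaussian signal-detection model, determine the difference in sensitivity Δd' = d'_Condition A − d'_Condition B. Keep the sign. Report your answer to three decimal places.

Condition A: z(0.6000) = 0.2533, z(0.1700) = -0.9542, d' = 1.2075
Condition B: z(0.8133) = 0.8901, z(0.2833) = -0.5731, d' = 1.4632
Δd' = d'_Condition A − d'_Condition B = 1.2075 − 1.4632 = -0.2557
Condition B has the higher sensitivity.

Δd' = -0.256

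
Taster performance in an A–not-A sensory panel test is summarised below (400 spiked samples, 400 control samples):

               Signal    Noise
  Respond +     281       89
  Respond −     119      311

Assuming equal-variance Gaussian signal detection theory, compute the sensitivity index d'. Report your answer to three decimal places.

d' = 1.295

H = 281/400 = 0.7025
FA = 89/400 = 0.2225
Φ⁻¹(H) = Φ⁻¹(0.7025) = 0.5316
Φ⁻¹(FA) = Φ⁻¹(0.2225) = -0.7638
d' = z(H) − z(FA) = 0.5316 − (-0.7638) = 1.2954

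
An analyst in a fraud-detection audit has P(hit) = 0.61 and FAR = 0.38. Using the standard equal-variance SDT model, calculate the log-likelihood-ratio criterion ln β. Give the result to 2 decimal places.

z(H) = z(0.61) = 0.279
z(FA) = z(0.38) = -0.305
ln β = −½·[z(H)² − z(FA)²] = −0.5 × (0.078 − 0.093) = 0.0075

ln β = 0.01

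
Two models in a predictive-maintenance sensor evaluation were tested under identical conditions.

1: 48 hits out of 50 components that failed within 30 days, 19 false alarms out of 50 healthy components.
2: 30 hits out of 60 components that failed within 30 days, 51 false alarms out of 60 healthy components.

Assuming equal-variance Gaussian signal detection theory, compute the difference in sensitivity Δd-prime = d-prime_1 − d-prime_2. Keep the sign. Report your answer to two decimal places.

Δd-prime = 3.09

1: z(0.9600) = 1.751, z(0.3800) = -0.305, d' = 2.056
2: z(0.5000) = 0.000, z(0.8500) = 1.036, d' = -1.036
Δd' = d'_1 − d'_2 = 2.056 − (-1.036) = 3.092
1 has the higher sensitivity.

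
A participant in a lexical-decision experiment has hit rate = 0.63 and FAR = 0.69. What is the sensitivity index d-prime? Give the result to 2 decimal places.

Φ⁻¹(H) = 0.3319
Φ⁻¹(FA) = 0.4959
d' = z(H) − z(FA) = 0.3319 − 0.4959 = -0.1640

d-prime = -0.16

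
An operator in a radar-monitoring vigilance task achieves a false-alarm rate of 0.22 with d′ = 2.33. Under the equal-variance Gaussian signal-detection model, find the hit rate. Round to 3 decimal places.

hit rate = 0.940

z(false-alarm rate) = z(0.22) = -0.7722
z(H) = z(FA) + d' = -0.7722 + 2.33 = 1.5578
hit rate = Φ(1.5578) = 0.9404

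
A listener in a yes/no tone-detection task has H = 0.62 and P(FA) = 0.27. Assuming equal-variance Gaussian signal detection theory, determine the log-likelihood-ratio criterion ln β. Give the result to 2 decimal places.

Φ⁻¹(H) = Φ⁻¹(0.62) = 0.305
Φ⁻¹(FA) = Φ⁻¹(0.27) = -0.613
ln β = −½·[z(H)² − z(FA)²] = −0.5 × (0.093 − 0.376) = 0.1415

ln β = 0.14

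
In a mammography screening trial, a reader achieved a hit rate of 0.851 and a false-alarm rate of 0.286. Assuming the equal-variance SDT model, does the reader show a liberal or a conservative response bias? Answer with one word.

liberal

z(H) = 1.041, z(FA) = -0.565
c = −½·(z(H) + z(FA)) = -0.238
c < 0 → liberal criterion (biased toward responding “yes”).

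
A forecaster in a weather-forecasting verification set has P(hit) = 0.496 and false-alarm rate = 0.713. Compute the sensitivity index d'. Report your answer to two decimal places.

d' = -0.57

z(H) = z(0.496) = -0.0100
z(FA) = z(0.713) = 0.5622
d' = z(H) − z(FA) = -0.0100 − 0.5622 = -0.5722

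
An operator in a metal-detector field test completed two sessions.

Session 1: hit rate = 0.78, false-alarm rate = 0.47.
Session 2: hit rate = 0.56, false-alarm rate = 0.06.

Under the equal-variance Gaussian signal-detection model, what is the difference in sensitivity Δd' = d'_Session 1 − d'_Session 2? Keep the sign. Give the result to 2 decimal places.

Session 1: z(0.78) = 0.772, z(0.47) = -0.075, d' = 0.847
Session 2: z(0.56) = 0.151, z(0.06) = -1.555, d' = 1.706
Δd' = d'_Session 1 − d'_Session 2 = 0.847 − 1.706 = -0.859
Session 2 has the higher sensitivity.

Δd' = -0.86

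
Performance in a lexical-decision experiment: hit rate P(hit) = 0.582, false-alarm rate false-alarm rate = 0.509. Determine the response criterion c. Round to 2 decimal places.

z(0.582) = 0.2070, z(0.509) = 0.0226
c = −½·[z(H) + z(FA)] = −0.5 × (0.2070 + 0.0226) = -0.1148

c = -0.11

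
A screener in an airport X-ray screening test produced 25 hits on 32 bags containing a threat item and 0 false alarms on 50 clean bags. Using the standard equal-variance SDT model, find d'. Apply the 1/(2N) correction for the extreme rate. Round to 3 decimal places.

The false-alarm rate is 0/50 = 0, so apply the 1/(2N) correction: FA → 1/(2·50) = 0.01000.
z(H) = z(0.78125) = 0.7764
z(FA) = z(0.01000) = -2.3263
d' = 0.7764 − (-2.3263) = 3.1027

d' = 3.103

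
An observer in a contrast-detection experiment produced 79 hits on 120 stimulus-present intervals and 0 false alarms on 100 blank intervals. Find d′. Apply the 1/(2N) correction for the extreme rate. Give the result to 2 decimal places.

The false-alarm rate is 0/100 = 0, so apply the 1/(2N) correction: FA → 1/(2·100) = 0.00500.
z(H) = z(0.65833) = 0.408
z(FA) = z(0.00500) = -2.576
d' = 0.408 − (-2.576) = 2.984

d′ = 2.98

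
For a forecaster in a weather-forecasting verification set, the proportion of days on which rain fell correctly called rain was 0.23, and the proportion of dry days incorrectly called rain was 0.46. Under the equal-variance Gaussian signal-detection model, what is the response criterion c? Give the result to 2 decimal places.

z(H) = -0.7388
z(FA) = -0.1004
c = −½·[z(H) + z(FA)] = −0.5 × (-0.7388 + (-0.1004)) = 0.4196

c = 0.42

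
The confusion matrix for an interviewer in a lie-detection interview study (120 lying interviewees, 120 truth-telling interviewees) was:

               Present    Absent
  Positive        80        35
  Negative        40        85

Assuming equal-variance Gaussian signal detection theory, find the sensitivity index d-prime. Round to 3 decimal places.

d-prime = 0.979

H = 80/120 = 0.6667
FA = 35/120 = 0.2917
Φ⁻¹(H) = Φ⁻¹(0.6667) = 0.4308
Φ⁻¹(FA) = Φ⁻¹(0.2917) = -0.5484
d' = z(H) − z(FA) = 0.4308 − (-0.5484) = 0.9792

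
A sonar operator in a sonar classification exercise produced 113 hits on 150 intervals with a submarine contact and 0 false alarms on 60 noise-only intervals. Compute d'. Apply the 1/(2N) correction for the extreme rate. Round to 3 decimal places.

d' = 3.079

The false-alarm rate is 0/60 = 0, so apply the 1/(2N) correction: FA → 1/(2·60) = 0.00833.
z(H) = z(0.75333) = 0.6850
z(FA) = z(0.00833) = -2.3941
d' = 0.6850 − (-2.3941) = 3.0791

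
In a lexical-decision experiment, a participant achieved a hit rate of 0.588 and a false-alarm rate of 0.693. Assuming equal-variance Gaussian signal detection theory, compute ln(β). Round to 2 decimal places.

z(H) = 0.222
z(FA) = 0.504
ln β = −½·[z(H)² − z(FA)²] = −0.5 × (0.049 − 0.254) = 0.1025

ln β = 0.10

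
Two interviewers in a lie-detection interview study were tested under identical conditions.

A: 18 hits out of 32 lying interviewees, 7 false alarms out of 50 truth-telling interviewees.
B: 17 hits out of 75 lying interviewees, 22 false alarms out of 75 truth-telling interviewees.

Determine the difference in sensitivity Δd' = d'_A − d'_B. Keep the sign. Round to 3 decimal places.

Δd' = 1.444

A: z(0.5625) = 0.1573, z(0.1400) = -1.0803, d' = 1.2376
B: z(0.2267) = -0.7498, z(0.2933) = -0.5438, d' = -0.2060
Δd' = d'_A − d'_B = 1.2376 − (-0.2060) = 1.4436
A has the higher sensitivity.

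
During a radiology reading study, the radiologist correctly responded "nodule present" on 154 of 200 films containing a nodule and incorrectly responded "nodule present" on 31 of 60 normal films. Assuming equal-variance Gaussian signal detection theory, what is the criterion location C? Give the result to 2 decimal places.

H = 154/200 = 0.7700
FA = 31/60 = 0.5167
z(H) = z(0.7700) = 0.739
z(FA) = z(0.5167) = 0.042
c = −½·[z(H) + z(FA)] = −0.5 × (0.739 + 0.042) = -0.3905
c < 0: the radiologist has a liberal response bias.

C = -0.39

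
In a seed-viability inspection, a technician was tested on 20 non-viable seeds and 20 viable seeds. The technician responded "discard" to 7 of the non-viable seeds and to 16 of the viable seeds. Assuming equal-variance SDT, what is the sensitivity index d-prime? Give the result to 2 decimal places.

d-prime = -1.23

H = 7/20 = 0.3500
FA = 16/20 = 0.8000
Φ⁻¹(H) = Φ⁻¹(0.3500) = -0.3853
Φ⁻¹(FA) = Φ⁻¹(0.8000) = 0.8416
d' = z(H) − z(FA) = -0.3853 − 0.8416 = -1.2269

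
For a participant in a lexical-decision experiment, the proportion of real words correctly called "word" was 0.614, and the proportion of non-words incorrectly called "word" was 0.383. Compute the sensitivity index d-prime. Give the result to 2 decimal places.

d-prime = 0.59

z(0.614) = 0.290, z(0.383) = -0.298
d' = z(H) − z(FA) = 0.290 − (-0.298) = 0.588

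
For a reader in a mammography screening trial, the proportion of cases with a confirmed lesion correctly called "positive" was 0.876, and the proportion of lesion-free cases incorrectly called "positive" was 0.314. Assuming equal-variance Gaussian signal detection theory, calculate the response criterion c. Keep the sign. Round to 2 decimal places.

z(0.876) = 1.1552, z(0.314) = -0.4845
c = −½·[z(H) + z(FA)] = −0.5 × (1.1552 + (-0.4845)) = -0.33535

c = -0.34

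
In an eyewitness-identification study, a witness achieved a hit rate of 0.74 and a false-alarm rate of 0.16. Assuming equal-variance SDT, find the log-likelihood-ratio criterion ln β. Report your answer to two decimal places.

z(H) = 0.643
z(FA) = -0.994
ln β = −½·[z(H)² − z(FA)²] = −0.5 × (0.413 − 0.988) = 0.2875

ln β = 0.29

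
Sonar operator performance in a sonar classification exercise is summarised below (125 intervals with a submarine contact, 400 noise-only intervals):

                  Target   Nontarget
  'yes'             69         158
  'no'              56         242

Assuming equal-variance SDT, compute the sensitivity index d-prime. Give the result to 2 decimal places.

d-prime = 0.40

H = 69/125 = 0.5520
FA = 158/400 = 0.3950
z(H) = 0.131
z(FA) = -0.266
d' = z(H) − z(FA) = 0.131 − (-0.266) = 0.397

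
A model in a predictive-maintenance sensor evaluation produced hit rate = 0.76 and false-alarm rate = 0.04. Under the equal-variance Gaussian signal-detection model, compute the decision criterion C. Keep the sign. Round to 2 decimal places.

C = 0.52

Φ⁻¹(0.76) = 0.706, Φ⁻¹(0.04) = -1.751
c = −½·[z(H) + z(FA)] = −0.5 × (0.706 + (-1.751)) = 0.5225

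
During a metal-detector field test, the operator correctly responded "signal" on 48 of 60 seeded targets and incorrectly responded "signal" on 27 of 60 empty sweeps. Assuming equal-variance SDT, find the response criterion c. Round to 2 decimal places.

c = -0.36

H = 48/60 = 0.8000
FA = 27/60 = 0.4500
z(H) = z(0.8000) = 0.8416
z(FA) = z(0.4500) = -0.1257
c = −½·[z(H) + z(FA)] = −0.5 × (0.8416 + (-0.1257)) = -0.35795
c < 0: the operator has a liberal response bias.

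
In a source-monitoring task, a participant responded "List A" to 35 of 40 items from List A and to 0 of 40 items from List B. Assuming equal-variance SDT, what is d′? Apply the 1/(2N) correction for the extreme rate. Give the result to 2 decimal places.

d′ = 3.39

The false-alarm rate is 0/40 = 0, so apply the 1/(2N) correction: FA → 1/(2·40) = 0.01250.
z(H) = z(0.87500) = 1.150
z(FA) = z(0.01250) = -2.241
d' = 1.150 − (-2.241) = 3.391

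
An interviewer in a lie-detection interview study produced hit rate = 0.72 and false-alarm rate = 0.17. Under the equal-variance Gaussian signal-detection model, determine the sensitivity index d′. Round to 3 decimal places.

d′ = 1.537

z(0.72) = 0.5828, z(0.17) = -0.9542
d' = z(H) − z(FA) = 0.5828 − (-0.9542) = 1.5370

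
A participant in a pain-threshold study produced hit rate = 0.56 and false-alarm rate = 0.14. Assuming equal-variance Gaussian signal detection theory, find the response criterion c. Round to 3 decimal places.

c = 0.465

z(H) = 0.1510
z(FA) = -1.0803
c = −½·[z(H) + z(FA)] = −0.5 × (0.1510 + (-1.0803)) = 0.46465
c > 0: the participant has a conservative response bias.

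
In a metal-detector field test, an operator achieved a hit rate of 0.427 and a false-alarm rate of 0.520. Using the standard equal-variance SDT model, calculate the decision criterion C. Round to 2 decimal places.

C = 0.07

Φ⁻¹(H) = Φ⁻¹(0.427) = -0.1840
Φ⁻¹(FA) = Φ⁻¹(0.520) = 0.0502
c = −½·[z(H) + z(FA)] = −0.5 × (-0.1840 + 0.0502) = 0.0669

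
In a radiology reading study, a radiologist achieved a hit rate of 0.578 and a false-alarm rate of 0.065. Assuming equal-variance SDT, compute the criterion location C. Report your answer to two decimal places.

C = 0.66

Φ⁻¹(H) = 0.1968
Φ⁻¹(FA) = -1.5141
c = −½·[z(H) + z(FA)] = −0.5 × (0.1968 + (-1.5141)) = 0.65865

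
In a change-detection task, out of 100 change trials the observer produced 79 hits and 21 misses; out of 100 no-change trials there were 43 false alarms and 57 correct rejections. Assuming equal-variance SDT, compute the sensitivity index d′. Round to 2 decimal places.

H = 79/100 = 0.7900
FA = 43/100 = 0.4300
z(0.7900) = 0.806, z(0.4300) = -0.176
d' = z(H) − z(FA) = 0.806 − (-0.176) = 0.982

d′ = 0.98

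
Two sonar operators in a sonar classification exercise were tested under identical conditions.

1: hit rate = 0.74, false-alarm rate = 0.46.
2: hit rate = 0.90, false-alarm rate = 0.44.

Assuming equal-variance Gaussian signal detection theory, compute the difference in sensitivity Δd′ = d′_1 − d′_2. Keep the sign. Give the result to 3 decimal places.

1: z(0.74) = 0.6433, z(0.46) = -0.1004, d' = 0.7437
2: z(0.90) = 1.2816, z(0.44) = -0.1510, d' = 1.4326
Δd' = d'_1 − d'_2 = 0.7437 − 1.4326 = -0.6889
2 has the higher sensitivity.

Δd′ = -0.689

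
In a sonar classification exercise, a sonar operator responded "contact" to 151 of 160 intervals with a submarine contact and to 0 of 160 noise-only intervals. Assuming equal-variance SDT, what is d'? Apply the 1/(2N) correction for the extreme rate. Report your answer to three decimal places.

d' = 4.321

The false-alarm rate is 0/160 = 0, so apply the 1/(2N) correction: FA → 1/(2·160) = 0.00313.
z(H) = z(0.94375) = 1.5871
z(FA) = z(0.00313) = -2.7338
d' = 1.5871 − (-2.7338) = 4.3209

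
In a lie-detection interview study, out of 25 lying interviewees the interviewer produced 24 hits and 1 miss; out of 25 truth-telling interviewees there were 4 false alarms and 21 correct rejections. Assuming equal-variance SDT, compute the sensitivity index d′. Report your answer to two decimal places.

H = 24/25 = 0.9600
FA = 4/25 = 0.1600
z(H) = z(0.9600) = 1.7507
z(FA) = z(0.1600) = -0.9945
d' = z(H) − z(FA) = 1.7507 − (-0.9945) = 2.7452

d′ = 2.75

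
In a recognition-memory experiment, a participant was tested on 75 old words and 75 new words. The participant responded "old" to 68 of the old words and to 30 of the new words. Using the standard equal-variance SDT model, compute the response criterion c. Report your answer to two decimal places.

H = 68/75 = 0.9067
FA = 30/75 = 0.4000
Φ⁻¹(H) = Φ⁻¹(0.9067) = 1.3207
Φ⁻¹(FA) = Φ⁻¹(0.4000) = -0.2533
c = −½·[z(H) + z(FA)] = −0.5 × (1.3207 + (-0.2533)) = -0.5337
c < 0: the participant has a liberal response bias.

c = -0.53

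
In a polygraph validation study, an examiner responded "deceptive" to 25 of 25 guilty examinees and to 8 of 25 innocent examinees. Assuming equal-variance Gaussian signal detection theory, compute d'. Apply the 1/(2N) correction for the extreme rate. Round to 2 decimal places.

d' = 2.52

The hit rate is 25/25 = 1, so apply the 1/(2N) correction: H → 1 − 1/(2·25) = 0.98000.
z(H) = z(0.98000) = 2.054
z(FA) = z(0.32000) = -0.468
d' = 2.054 − (-0.468) = 2.522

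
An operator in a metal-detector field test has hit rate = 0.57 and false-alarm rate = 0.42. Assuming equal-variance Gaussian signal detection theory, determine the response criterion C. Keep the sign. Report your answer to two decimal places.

C = 0.01

z(H) = 0.176
z(FA) = -0.202
c = −½·[z(H) + z(FA)] = −0.5 × (0.176 + (-0.202)) = 0.013
c > 0: the operator has a conservative response bias.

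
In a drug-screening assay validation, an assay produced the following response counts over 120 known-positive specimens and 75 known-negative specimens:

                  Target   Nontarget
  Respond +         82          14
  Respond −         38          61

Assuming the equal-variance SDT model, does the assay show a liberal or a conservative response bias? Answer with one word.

z(H) = 0.477, z(FA) = -0.890
c = −½·(z(H) + z(FA)) = 0.2065
c > 0 → conservative criterion (biased toward responding “no”).

conservative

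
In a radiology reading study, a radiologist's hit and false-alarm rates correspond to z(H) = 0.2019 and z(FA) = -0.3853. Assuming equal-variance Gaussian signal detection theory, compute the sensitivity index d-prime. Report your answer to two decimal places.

d' = z(H) − z(FA) = 0.2019 − (-0.3853) = 0.5872

d-prime = 0.59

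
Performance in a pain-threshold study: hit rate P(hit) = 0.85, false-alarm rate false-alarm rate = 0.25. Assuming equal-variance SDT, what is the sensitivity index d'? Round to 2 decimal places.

z(H) = 1.036
z(FA) = -0.674
d' = z(H) − z(FA) = 1.036 − (-0.674) = 1.710

d' = 1.71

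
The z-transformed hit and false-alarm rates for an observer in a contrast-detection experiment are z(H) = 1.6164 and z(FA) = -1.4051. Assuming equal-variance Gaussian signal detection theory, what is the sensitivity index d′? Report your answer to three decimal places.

d′ = 3.022

d' = z(H) − z(FA) = 1.6164 − (-1.4051) = 3.0215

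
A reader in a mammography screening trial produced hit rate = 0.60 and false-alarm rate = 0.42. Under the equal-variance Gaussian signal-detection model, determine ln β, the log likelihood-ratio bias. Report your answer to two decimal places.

ln β = -0.01

z(H) = z(0.60) = 0.253
z(FA) = z(0.42) = -0.202
ln β = −½·[z(H)² − z(FA)²] = −0.5 × (0.064 − 0.041) = -0.0115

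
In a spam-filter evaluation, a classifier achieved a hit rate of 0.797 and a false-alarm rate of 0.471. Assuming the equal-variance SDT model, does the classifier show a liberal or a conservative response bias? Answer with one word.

z(H) = 0.831, z(FA) = -0.073
c = −½·(z(H) + z(FA)) = -0.379
c < 0 → liberal criterion (biased toward responding “yes”).

liberal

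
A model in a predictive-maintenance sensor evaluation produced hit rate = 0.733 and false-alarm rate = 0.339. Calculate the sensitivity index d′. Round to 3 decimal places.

d′ = 1.037

z(H) = z(0.733) = 0.6219
z(FA) = z(0.339) = -0.4152
d' = z(H) − z(FA) = 0.6219 − (-0.4152) = 1.0371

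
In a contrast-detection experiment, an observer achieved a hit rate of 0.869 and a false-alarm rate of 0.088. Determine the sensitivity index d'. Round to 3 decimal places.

Φ⁻¹(H) = Φ⁻¹(0.869) = 1.1217
Φ⁻¹(FA) = Φ⁻¹(0.088) = -1.3532
d' = z(H) − z(FA) = 1.1217 − (-1.3532) = 2.4749

d' = 2.475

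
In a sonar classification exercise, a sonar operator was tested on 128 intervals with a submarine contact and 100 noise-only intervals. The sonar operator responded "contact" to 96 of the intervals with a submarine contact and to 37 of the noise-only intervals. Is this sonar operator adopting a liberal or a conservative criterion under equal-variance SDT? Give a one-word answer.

liberal

z(H) = 0.674, z(FA) = -0.332
c = −½·(z(H) + z(FA)) = -0.171
c < 0 → liberal criterion (biased toward responding “yes”).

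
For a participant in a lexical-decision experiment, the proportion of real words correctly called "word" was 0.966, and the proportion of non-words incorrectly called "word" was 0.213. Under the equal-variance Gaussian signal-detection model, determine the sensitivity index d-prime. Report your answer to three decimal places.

d-prime = 2.621

Φ⁻¹(H) = 1.8250
Φ⁻¹(FA) = -0.7961
d' = z(H) − z(FA) = 1.8250 − (-0.7961) = 2.6211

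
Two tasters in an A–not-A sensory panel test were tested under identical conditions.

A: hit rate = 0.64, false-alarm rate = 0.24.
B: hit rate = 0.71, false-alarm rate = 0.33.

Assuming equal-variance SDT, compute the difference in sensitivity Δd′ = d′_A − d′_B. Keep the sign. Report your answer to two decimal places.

A: z(0.64) = 0.358, z(0.24) = -0.706, d' = 1.064
B: z(0.71) = 0.553, z(0.33) = -0.440, d' = 0.993
Δd' = d'_A − d'_B = 1.064 − 0.993 = 0.071
A has the higher sensitivity.

Δd′ = 0.07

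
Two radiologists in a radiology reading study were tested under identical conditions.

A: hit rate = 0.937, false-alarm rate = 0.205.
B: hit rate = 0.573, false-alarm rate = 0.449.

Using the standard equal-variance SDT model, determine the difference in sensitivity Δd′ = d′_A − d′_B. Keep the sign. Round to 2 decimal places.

A: z(0.937) = 1.530, z(0.205) = -0.824, d' = 2.354
B: z(0.573) = 0.184, z(0.449) = -0.128, d' = 0.312
Δd' = d'_A − d'_B = 2.354 − 0.312 = 2.042
A has the higher sensitivity.

Δd′ = 2.04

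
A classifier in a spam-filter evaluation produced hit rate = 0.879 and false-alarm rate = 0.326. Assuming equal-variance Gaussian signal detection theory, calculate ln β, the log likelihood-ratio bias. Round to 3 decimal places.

Φ⁻¹(0.879) = 1.1700, Φ⁻¹(0.326) = -0.4510
ln β = −½·[z(H)² − z(FA)²] = −0.5 × (1.3689 − 0.2034) = -0.58275

ln β = -0.583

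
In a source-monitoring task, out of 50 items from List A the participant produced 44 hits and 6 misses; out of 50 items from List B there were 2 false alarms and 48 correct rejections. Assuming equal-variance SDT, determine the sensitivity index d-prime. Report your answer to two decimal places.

H = 44/50 = 0.8800
FA = 2/50 = 0.0400
z(H) = z(0.8800) = 1.175
z(FA) = z(0.0400) = -1.751
d' = z(H) − z(FA) = 1.175 − (-1.751) = 2.926

d-prime = 2.93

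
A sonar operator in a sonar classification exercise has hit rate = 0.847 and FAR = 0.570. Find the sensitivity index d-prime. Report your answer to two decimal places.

z(H) = z(0.847) = 1.0237
z(FA) = z(0.570) = 0.1764
d' = z(H) − z(FA) = 1.0237 − 0.1764 = 0.8473

d-prime = 0.85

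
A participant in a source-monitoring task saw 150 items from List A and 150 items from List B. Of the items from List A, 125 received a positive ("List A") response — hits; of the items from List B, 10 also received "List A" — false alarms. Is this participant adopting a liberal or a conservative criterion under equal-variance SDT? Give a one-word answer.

z(H) = 0.967, z(FA) = -1.501
c = −½·(z(H) + z(FA)) = 0.267
c > 0 → conservative criterion (biased toward responding “no”).

conservative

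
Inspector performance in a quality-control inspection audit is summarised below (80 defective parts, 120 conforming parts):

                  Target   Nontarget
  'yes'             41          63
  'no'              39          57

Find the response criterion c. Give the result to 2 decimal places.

H = 41/80 = 0.5125
FA = 63/120 = 0.5250
z(H) = z(0.5125) = 0.0313
z(FA) = z(0.5250) = 0.0627
c = −½·[z(H) + z(FA)] = −0.5 × (0.0313 + 0.0627) = -0.0470
c < 0: the inspector has a liberal response bias.

c = -0.05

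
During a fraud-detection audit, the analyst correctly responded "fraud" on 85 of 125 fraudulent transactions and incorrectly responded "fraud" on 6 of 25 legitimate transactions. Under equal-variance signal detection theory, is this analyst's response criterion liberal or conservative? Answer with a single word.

conservative

z(H) = 0.468, z(FA) = -0.706
c = −½·(z(H) + z(FA)) = 0.119
c > 0 → conservative criterion (biased toward responding “no”).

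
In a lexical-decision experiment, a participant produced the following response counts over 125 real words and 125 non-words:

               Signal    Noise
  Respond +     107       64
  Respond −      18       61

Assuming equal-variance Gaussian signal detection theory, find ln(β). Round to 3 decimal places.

ln β = -0.564

H = 107/125 = 0.8560
FA = 64/125 = 0.5120
z(0.8560) = 1.0625, z(0.5120) = 0.0301
ln β = −½·[z(H)² − z(FA)²] = −0.5 × (1.1289 − 0.0009) = -0.5640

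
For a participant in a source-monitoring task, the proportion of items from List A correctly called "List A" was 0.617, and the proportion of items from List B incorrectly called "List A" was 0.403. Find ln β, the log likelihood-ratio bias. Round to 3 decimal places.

ln β = -0.014

Φ⁻¹(H) = Φ⁻¹(0.617) = 0.2976
Φ⁻¹(FA) = Φ⁻¹(0.403) = -0.2456
ln β = −½·[z(H)² − z(FA)²] = −0.5 × (0.0886 − 0.0603) = -0.01415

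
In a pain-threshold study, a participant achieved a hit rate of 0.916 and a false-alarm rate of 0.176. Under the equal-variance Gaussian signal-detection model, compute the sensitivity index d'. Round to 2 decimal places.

d' = 2.31

z(H) = z(0.916) = 1.379
z(FA) = z(0.176) = -0.931
d' = z(H) − z(FA) = 1.379 − (-0.931) = 2.310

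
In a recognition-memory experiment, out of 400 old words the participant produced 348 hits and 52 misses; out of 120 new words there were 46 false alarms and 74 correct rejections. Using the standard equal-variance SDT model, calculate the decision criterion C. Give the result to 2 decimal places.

H = 348/400 = 0.8700
FA = 46/120 = 0.3833
Φ⁻¹(H) = Φ⁻¹(0.8700) = 1.1264
Φ⁻¹(FA) = Φ⁻¹(0.3833) = -0.2968
c = −½·[z(H) + z(FA)] = −0.5 × (1.1264 + (-0.2968)) = -0.4148

C = -0.41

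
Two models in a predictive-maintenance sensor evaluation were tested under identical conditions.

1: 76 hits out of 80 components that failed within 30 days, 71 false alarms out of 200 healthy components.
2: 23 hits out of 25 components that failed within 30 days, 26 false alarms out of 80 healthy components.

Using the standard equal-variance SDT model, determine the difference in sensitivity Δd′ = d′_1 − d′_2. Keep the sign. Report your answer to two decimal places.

1: z(0.9500) = 1.645, z(0.3550) = -0.372, d' = 2.017
2: z(0.9200) = 1.405, z(0.3250) = -0.454, d' = 1.859
Δd' = d'_1 − d'_2 = 2.017 − 1.859 = 0.158
1 has the higher sensitivity.

Δd′ = 0.16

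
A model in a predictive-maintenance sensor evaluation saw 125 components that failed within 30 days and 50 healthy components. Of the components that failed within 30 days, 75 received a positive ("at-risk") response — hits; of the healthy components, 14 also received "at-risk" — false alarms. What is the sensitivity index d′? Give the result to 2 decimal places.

d′ = 0.84

H = 75/125 = 0.6000
FA = 14/50 = 0.2800
z(0.6000) = 0.2533, z(0.2800) = -0.5828
d' = z(H) − z(FA) = 0.2533 − (-0.5828) = 0.8361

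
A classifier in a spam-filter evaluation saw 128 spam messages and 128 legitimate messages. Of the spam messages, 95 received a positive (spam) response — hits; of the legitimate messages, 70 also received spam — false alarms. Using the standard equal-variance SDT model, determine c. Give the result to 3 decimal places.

c = -0.384

H = 95/128 = 0.7422
FA = 70/128 = 0.5469
z(H) = 0.6501
z(FA) = 0.1178
c = −½·[z(H) + z(FA)] = −0.5 × (0.6501 + 0.1178) = -0.38395
c < 0: the classifier has a liberal response bias.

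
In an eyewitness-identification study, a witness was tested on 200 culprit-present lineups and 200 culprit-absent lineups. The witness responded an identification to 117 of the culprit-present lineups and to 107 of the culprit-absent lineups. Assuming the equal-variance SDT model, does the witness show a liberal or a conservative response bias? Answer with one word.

z(H) = 0.215, z(FA) = 0.088
c = −½·(z(H) + z(FA)) = -0.1515
c < 0 → liberal criterion (biased toward responding “yes”).

liberal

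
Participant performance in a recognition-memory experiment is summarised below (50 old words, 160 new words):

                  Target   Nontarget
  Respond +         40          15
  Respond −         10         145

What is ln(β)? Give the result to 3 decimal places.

ln β = 0.514

H = 40/50 = 0.8000
FA = 15/160 = 0.0938
Φ⁻¹(H) = Φ⁻¹(0.8000) = 0.8416
Φ⁻¹(FA) = Φ⁻¹(0.0938) = -1.3177
ln β = −½·[z(H)² − z(FA)²] = −0.5 × (0.7083 − 1.7363) = 0.5140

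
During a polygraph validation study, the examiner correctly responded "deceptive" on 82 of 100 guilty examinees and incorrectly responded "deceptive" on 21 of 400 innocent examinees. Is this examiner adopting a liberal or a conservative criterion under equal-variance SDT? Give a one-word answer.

z(H) = 0.915, z(FA) = -1.621
c = −½·(z(H) + z(FA)) = 0.353
c > 0 → conservative criterion (biased toward responding “no”).

conservative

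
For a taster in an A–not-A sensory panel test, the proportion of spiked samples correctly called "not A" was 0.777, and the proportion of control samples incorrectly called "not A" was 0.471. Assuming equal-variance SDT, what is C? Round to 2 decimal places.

Φ⁻¹(0.777) = 0.7621, Φ⁻¹(0.471) = -0.0728
c = −½·[z(H) + z(FA)] = −0.5 × (0.7621 + (-0.0728)) = -0.34465

C = -0.34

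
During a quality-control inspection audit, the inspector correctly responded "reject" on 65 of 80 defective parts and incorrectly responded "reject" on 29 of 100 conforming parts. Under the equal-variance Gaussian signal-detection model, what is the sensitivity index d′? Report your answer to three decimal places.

d′ = 1.441

H = 65/80 = 0.8125
FA = 29/100 = 0.2900
z(0.8125) = 0.8871, z(0.2900) = -0.5534
d' = z(H) − z(FA) = 0.8871 − (-0.5534) = 1.4405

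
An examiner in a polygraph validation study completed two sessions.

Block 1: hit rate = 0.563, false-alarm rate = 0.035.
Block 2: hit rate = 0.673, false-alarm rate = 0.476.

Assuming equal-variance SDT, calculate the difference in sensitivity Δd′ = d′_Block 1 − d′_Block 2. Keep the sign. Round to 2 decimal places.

Block 1: z(0.563) = 0.159, z(0.035) = -1.812, d' = 1.971
Block 2: z(0.673) = 0.448, z(0.476) = -0.060, d' = 0.508
Δd' = d'_Block 1 − d'_Block 2 = 1.971 − 0.508 = 1.463
Block 1 has the higher sensitivity.

Δd′ = 1.46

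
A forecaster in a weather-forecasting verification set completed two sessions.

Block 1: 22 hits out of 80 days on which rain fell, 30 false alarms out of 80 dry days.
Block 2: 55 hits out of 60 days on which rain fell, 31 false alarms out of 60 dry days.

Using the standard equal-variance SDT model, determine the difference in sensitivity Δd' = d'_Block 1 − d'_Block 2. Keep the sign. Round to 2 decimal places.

Δd' = -1.62

Block 1: z(0.2750) = -0.598, z(0.3750) = -0.319, d' = -0.279
Block 2: z(0.9167) = 1.383, z(0.5167) = 0.042, d' = 1.341
Δd' = d'_Block 1 − d'_Block 2 = -0.279 − 1.341 = -1.620
Block 2 has the higher sensitivity.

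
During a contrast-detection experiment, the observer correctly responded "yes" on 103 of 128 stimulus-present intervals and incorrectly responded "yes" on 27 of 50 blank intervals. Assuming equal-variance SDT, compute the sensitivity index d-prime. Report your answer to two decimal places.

d-prime = 0.76

H = 103/128 = 0.8047
FA = 27/50 = 0.5400
z(H) = 0.859
z(FA) = 0.100
d' = z(H) − z(FA) = 0.859 − 0.100 = 0.759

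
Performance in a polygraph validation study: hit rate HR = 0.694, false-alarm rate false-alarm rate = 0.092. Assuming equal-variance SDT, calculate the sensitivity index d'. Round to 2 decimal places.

d' = 1.84

z(H) = z(0.694) = 0.507
z(FA) = z(0.092) = -1.329
d' = z(H) − z(FA) = 0.507 − (-1.329) = 1.836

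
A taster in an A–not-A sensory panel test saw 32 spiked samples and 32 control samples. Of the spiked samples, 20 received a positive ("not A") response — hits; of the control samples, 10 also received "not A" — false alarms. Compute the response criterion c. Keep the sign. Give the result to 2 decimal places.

H = 20/32 = 0.6250
FA = 10/32 = 0.3125
Φ⁻¹(H) = Φ⁻¹(0.6250) = 0.319
Φ⁻¹(FA) = Φ⁻¹(0.3125) = -0.489
c = −½·[z(H) + z(FA)] = −0.5 × (0.319 + (-0.489)) = 0.085
c > 0: the taster has a conservative response bias.

c = 0.09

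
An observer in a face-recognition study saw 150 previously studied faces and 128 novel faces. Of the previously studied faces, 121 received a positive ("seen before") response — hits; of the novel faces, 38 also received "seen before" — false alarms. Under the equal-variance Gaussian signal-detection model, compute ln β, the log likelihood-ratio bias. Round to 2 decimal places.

H = 121/150 = 0.8067
FA = 38/128 = 0.2969
Φ⁻¹(H) = 0.866
Φ⁻¹(FA) = -0.533
ln β = −½·[z(H)² − z(FA)²] = −0.5 × (0.750 − 0.284) = -0.233

ln β = -0.23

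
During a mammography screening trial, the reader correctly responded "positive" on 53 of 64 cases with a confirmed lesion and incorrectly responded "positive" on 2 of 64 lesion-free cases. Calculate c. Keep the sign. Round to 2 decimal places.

H = 53/64 = 0.8281
FA = 2/64 = 0.0312
Φ⁻¹(0.8281) = 0.9467, Φ⁻¹(0.0312) = -1.8634
c = −½·[z(H) + z(FA)] = −0.5 × (0.9467 + (-1.8634)) = 0.45835

c = 0.46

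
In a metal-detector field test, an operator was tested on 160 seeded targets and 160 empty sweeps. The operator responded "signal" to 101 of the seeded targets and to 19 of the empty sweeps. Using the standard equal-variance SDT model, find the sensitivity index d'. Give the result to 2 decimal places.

d' = 1.52

H = 101/160 = 0.6312
FA = 19/160 = 0.1187
Φ⁻¹(0.6312) = 0.335, Φ⁻¹(0.1187) = -1.182
d' = z(H) − z(FA) = 0.335 − (-1.182) = 1.517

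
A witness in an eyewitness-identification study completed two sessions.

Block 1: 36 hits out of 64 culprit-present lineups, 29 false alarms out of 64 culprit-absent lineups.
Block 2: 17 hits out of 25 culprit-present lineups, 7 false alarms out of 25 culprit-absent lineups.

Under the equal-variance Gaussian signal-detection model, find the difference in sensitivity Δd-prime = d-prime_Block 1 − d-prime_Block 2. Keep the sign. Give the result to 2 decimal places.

Block 1: z(0.5625) = 0.157, z(0.4531) = -0.118, d' = 0.275
Block 2: z(0.6800) = 0.468, z(0.2800) = -0.583, d' = 1.051
Δd' = d'_Block 1 − d'_Block 2 = 0.275 − 1.051 = -0.776
Block 2 has the higher sensitivity.

Δd-prime = -0.78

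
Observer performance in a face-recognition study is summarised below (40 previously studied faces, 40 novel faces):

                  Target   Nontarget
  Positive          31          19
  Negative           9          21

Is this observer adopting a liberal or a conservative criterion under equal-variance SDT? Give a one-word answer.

z(H) = 0.755, z(FA) = -0.063
c = −½·(z(H) + z(FA)) = -0.346
c < 0 → liberal criterion (biased toward responding “yes”).

liberal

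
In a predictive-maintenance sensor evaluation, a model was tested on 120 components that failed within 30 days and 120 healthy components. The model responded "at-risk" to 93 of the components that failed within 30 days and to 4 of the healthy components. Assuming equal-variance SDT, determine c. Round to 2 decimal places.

H = 93/120 = 0.7750
FA = 4/120 = 0.0333
z(H) = z(0.7750) = 0.7554
z(FA) = z(0.0333) = -1.8344
c = −½·[z(H) + z(FA)] = −0.5 × (0.7554 + (-1.8344)) = 0.5395
c > 0: the model has a conservative response bias.

c = 0.54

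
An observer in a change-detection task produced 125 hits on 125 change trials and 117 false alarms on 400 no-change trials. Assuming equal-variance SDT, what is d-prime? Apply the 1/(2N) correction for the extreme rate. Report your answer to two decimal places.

The hit rate is 125/125 = 1, so apply the 1/(2N) correction: H → 1 − 1/(2·125) = 0.99600.
z(H) = z(0.99600) = 2.652
z(FA) = z(0.29250) = -0.546
d' = 2.652 − (-0.546) = 3.198

d-prime = 3.20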